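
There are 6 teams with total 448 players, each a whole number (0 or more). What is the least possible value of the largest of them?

75

The 6 values sum to 448, so their maximum is at least ⌈448/6⌉ = 75.
Achievable: 4 of them at 75 and 2 at 74 total 448.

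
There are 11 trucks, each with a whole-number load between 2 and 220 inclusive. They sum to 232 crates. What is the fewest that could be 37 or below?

6

Each value above 37 is at least 38, contributing at least 38 − 2 = 36 above the floor 2.
The sum exceeds the floor total 22 by 210, so at most ⌊210/36⌋ = 5 exceed 37, and at least 6 are ≤ 37.
Exactly 6 works: 6 values at 2 and 5 at 38 total 202; raise one of the low values by 30 (still ≤ 37) to hit 232.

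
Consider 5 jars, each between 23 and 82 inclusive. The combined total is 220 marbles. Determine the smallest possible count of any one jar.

To make one jar as small as possible, make the other 4 as large as possible.
The other 4 can take up 4 × 82 = 328 ≥ 220 − 23, so one jar can sit at its floor of 23.
Achievable: one at 23 and the other 4 totalling 197, which fits since 4 × 23 ≤ 197 ≤ 4 × 82.

23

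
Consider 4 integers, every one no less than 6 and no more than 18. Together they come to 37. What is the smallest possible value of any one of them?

6

To make one integer as small as possible, make the other 3 as large as possible.
The other 3 can take up 3 × 18 = 54 ≥ 37 − 6, so one integer can sit at its floor of 6.
Achievable: one at 6 and the other 3 totalling 31, which fits since 3 × 6 ≤ 31 ≤ 3 × 18.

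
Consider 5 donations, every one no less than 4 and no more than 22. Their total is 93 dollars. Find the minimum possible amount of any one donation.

To make one donation as small as possible, make the other 4 as large as possible.
The other 4 contribute at most 4 × 22 = 88, leaving at least 93 − 88 = 5.
Since 5 ≥ 4, this is achievable: one at 5 and 4 at 22.

5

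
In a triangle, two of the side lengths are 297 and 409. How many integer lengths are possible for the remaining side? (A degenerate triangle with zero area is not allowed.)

The triangle inequality gives |297 − 409| < c < 297 + 409, i.e. 112 < c < 706.
So c can be any integer from 113 to 705: 593 values.

593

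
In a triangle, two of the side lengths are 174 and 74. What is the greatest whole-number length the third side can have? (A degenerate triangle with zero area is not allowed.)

247

The third side must be less than 174 + 74 = 248.
The largest integer below 248 is 247.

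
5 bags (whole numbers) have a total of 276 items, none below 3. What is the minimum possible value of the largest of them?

The average is 276/5 > 55, so not all 5 can be 55 or less; the largest is ≥ 56.
Achievable: 1 of them at 56 and 4 at 55 total 276.

56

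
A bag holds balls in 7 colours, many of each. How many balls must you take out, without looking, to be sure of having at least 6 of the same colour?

36

You could draw 5 of every colour without reaching 6 of any — 35 in all.
One more forces 6 of some colour, so 35 + 1 = 36.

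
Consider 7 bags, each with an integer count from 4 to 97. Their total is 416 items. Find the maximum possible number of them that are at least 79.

5

Suppose k of them are at least 79. Those contribute at least 79 each and the other 7 − k at least 4 each.
So the total is at least 79k + 4(7 − k) = 28 + 75k. This must be ≤ 416, giving k ≤ 5.
k = 5 is achieved by 5 values at 79 and 2 at 4, total 403; add 13 to one value (staying below 79) to reach 416.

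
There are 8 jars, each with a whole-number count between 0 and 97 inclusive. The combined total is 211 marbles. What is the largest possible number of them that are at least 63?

3

Suppose k of them are at least 63. Those contribute at least 63 each and the other 8 − k at least 0 each.
So the total is at least 63k + 0(8 − k) = 0 + 63k. This must be ≤ 211, giving k ≤ 3.
k = 3 is achieved by 3 values at 63 and 5 at 0, total 189; add 22 to one value (staying below 63) to reach 211.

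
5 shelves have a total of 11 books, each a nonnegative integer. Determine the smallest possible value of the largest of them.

The 5 values sum to 11, so their maximum is at least ⌈11/5⌉ = 3.
Taking 4 copies of 2 and 1 copy of 3 gives exactly 11, so 3 is attained.

3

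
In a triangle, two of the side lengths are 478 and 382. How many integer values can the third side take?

The triangle inequality gives |478 − 382| < c < 478 + 382, i.e. 96 < c < 860.
So c can be any integer from 97 to 859: 763 values.

763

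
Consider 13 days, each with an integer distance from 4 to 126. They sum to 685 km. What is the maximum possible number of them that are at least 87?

Suppose k of them are at least 87. Those contribute at least 87 each and the other 13 − k at least 4 each.
So the total is at least 87k + 4(13 − k) = 52 + 83k. This must be ≤ 685, giving k ≤ 7.
k = 7 is achieved by 7 values at 87 and 6 at 4, total 633; add 52 to one value (staying below 87) to reach 685.

7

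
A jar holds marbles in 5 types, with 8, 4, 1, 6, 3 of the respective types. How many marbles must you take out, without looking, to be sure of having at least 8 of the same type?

22

In the worst case you take as many as possible of each type without reaching 8: 7 + 4 + 1 + 6 + 3 = 21.
The next one must give 8 of some type, so 21 + 1 = 22.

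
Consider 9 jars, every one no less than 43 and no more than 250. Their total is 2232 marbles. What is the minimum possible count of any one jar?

To make one jar as small as possible, make the other 8 as large as possible.
The other 8 contribute at most 8 × 250 = 2000, leaving at least 2232 − 2000 = 232.
Since 232 ≥ 43, this is achievable: one at 232 and 8 at 250.

232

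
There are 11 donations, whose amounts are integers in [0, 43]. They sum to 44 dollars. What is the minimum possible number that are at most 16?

If only k of them are at most 16, the other 11 − k are at least 17, so the total is at least (11 − k)·17 + k·0.
This is ≤ 44, so (11 − k)·17 + 0k ≤ 44, which gives k ≥ 9.
Exactly 9 works: 9 values at 0 and 2 at 17 total 34; raise one of the low values by 10 (still ≤ 16) to hit 44.

9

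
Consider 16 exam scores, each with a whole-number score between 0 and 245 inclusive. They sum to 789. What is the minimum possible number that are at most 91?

8

Each value above 91 is at least 92, contributing at least 92 − 0 = 92 above the floor 0.
The sum exceeds the floor total 0 by 789, so at most ⌊789/92⌋ = 8 exceed 91, and at least 8 are ≤ 91.
Exactly 8 works: 8 values at 0 and 8 at 92 total 736; raise one of the low values by 53 (still ≤ 91) to hit 789.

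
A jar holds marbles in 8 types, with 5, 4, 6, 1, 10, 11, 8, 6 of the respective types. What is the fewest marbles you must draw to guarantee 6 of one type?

In the worst case you take as many as possible of each type without reaching 6: 5 + 4 + 5 + 1 + 5 + 5 + 5 + 5 = 35.
The next one must give 6 of some type, so 35 + 1 = 36.

36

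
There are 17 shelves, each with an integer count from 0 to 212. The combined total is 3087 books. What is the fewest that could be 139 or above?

11

Suppose at most 17 − j of them reach 139; then j values are ≤ 138 and the rest ≤ 212.
The total is then ≤ 138·j + 212·(17 − j) = 3604 − 74j. For this to be ≥ 3087 we need j ≤ 6, so at least 17 − 6 = 11 must reach 139.
Exactly 11 works: 11 values at 212 and 6 at 138 total 3160; lower one of the high values by 73 (still ≥ 139) to hit 3087.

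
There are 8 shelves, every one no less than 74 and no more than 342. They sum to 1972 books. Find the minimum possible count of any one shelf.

Minimizing one value means maximizing the remaining 7.
The other 7 can take up 7 × 342 = 2394 ≥ 1972 − 74, so one shelf can sit at its floor of 74.
Achievable: one at 74 and the other 7 totalling 1898, which fits since 7 × 74 ≤ 1898 ≤ 7 × 342.

74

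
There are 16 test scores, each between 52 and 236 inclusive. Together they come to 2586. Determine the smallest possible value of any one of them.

52

Minimizing one value means maximizing the remaining 15.
The other 15 can take up 15 × 236 = 3540 ≥ 2586 − 52, so one score can sit at its floor of 52.
Achievable: one at 52 and the other 15 totalling 2534, which fits since 15 × 52 ≤ 2534 ≤ 15 × 236.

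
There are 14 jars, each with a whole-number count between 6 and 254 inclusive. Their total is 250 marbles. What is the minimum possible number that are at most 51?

11

Let j be the number exceeding 51. Then the total is ≥ 52·j + 6·(14 − j) = 84 + 46j.
So 46j ≤ 166 and j ≤ 3; hence at least 14 − 3 = 11 are ≤ 51.
Exactly 11 works: 11 values at 6 and 3 at 52 total 222; raise one of the low values by 28 (still ≤ 51) to hit 250.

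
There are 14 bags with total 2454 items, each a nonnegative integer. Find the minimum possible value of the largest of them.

176

The 14 values sum to 2454, so their maximum is at least ⌈2454/14⌉ = 176.
Taking 10 copies of 175 and 4 copies of 176 gives exactly 2454, so 176 is attained.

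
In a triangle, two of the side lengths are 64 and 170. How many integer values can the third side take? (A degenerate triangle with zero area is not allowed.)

127

The triangle inequality gives |64 − 170| < c < 64 + 170, i.e. 106 < c < 234.
So c can be any integer from 107 to 233: 127 values.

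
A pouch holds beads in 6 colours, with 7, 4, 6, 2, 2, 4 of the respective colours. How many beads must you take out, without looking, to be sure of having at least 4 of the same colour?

17

In the worst case you take as many as possible of each colour without reaching 4: 3 + 3 + 3 + 2 + 2 + 3 = 16.
The next one must give 4 of some colour, so 16 + 1 = 17.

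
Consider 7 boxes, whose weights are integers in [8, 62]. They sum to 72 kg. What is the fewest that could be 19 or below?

Let j be the number exceeding 19. Then the total is ≥ 20·j + 8·(7 − j) = 56 + 12j.
So 12j ≤ 16 and j ≤ 1; hence at least 7 − 1 = 6 are ≤ 19.
Exactly 6 works: 6 values at 8 and 1 at 20 total 68; raise one of the low values by 4 (still ≤ 19) to hit 72.

6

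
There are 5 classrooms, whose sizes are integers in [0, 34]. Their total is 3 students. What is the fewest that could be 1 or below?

4

If only k of them are at most 1, the other 5 − k are at least 2, so the total is at least (5 − k)·2 + k·0.
This is ≤ 3, so (5 − k)·2 + 0k ≤ 3, which gives k ≥ 4.
Exactly 4 works: 4 values at 0 and 1 at 2 total 2; raise one of the low values by 1 (still ≤ 1) to hit 3.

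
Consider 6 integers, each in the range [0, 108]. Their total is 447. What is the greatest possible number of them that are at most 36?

2

Suppose k of them are at most 36. Those contribute at most 36 each and the rest at most 108 each.
So the total is at most 36k + 108(6 − k) = 648 − 72k. This must still be ≥ 447, so k ≤ 2.
k = 2 is achieved by 2 values at 36 and 4 at 108, total 504; lower one of the 108's by 57 (still > 36) to reach 447.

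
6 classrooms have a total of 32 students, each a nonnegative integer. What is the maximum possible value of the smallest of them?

The 6 values sum to 32, so their minimum is at most ⌊32/6⌋ = 5.
Achievable: 4 of them at 5 and 2 at 6 total 32.

5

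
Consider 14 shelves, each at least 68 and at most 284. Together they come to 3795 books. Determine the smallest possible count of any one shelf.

103

Minimizing one value means maximizing the remaining 13.
The other 13 contribute at most 13 × 284 = 3692, leaving at least 3795 − 3692 = 103.
Since 103 ≥ 68, this is achievable: one at 103 and 13 at 284.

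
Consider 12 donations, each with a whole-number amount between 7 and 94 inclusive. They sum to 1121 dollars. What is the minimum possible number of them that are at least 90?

Suppose at most 12 − j of them reach 90; then j values are ≤ 89 and the rest ≤ 94.
The total is then ≤ 89·j + 94·(12 − j) = 1128 − 5j. For this to be ≥ 1121 we need j ≤ 1, so at least 12 − 1 = 11 must reach 90.
Exactly 11 works: 11 values at 94 and 1 at 89 total 1123; lower one of the high values by 2 (still ≥ 90) to hit 1121.

11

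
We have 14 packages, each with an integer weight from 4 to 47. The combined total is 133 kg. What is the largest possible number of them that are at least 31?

With k values at 31 or above and the rest at least 4, the sum is at least 56 + 27k.
Since the sum is 133, we need 27k ≤ 77, i.e. k ≤ 2.
k = 2 is achieved by 2 values at 31 and 12 at 4, total 110; add 23 to one value (staying below 31) to reach 133.

2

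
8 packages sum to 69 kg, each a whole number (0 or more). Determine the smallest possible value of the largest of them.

9

The average is 69/8 > 8, so not all 8 can be 8 or less; the largest is ≥ 9.
Taking 3 copies of 8 and 5 copies of 9 gives exactly 69, so 9 is attained.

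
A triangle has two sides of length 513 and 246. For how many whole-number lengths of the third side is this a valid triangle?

491

The triangle inequality gives |513 − 246| < c < 513 + 246, i.e. 267 < c < 759.
So c can be any integer from 268 to 758: 491 values.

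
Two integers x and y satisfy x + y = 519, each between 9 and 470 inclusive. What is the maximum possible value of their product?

67340

For a fixed sum, the product xy is largest when x and y are as close as possible.
Taking x = 259 and y = 260 (both in [9, 470]) gives xy = 67340.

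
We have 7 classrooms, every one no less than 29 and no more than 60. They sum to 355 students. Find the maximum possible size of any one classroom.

Maximizing one value means minimizing the remaining 6.
The other 6 contribute at least 6 × 29 = 174, leaving at most 355 − 174 = 181.
But each classroom is capped at 60, so the maximum is 60.
Achievable: one at 60 and the other 6 totalling 295, which fits since 6 × 29 ≤ 295 ≤ 6 × 60.

60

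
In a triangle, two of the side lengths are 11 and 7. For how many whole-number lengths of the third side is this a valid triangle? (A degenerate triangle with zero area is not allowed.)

The triangle inequality gives |11 − 7| < c < 11 + 7, i.e. 4 < c < 18.
So c can be any integer from 5 to 17: 13 values.

13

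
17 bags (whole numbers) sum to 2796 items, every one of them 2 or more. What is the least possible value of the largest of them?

165

The 17 values sum to 2796, so their maximum is at least ⌈2796/17⌉ = 165.
Equality holds with 8 values of 165 and 9 values of 164.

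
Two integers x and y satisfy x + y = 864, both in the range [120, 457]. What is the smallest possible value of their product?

185999

Since x + y is fixed, pushing one of them to its bound minimizes the product.
The extreme feasible split is x = 407, y = 457, giving xy = 185999.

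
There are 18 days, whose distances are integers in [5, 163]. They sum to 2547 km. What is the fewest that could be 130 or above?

Suppose at most 18 − j of them reach 130; then j values are ≤ 129 and the rest ≤ 163.
The total is then ≤ 129·j + 163·(18 − j) = 2934 − 34j. For this to be ≥ 2547 we need j ≤ 11, so at least 18 − 11 = 7 must reach 130.
Exactly 7 works: 7 values at 163 and 11 at 129 total 2560; lower one of the high values by 13 (still ≥ 130) to hit 2547.

7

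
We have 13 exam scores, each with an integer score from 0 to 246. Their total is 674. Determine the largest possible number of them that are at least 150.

If k of the values are ≥ 150, the total is ≥ 150k + 0(13 − k).
Setting 150k + 0(13 − k) ≤ 674 gives 150k ≤ 674, so k ≤ 4.
k = 4 is achieved by 4 values at 150 and 9 at 0, total 600; add 74 to one value (staying below 150) to reach 674.

4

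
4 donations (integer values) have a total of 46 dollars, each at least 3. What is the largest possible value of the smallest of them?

11

The 4 values sum to 46, so their minimum is at most ⌊46/4⌋ = 11.
Taking 2 copies of 11 and 2 copies of 12 gives exactly 46, so 11 is attained.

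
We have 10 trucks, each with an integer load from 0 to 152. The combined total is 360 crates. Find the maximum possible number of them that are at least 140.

2

If k of the values are ≥ 140, the total is ≥ 140k + 0(10 − k).
Setting 140k + 0(10 − k) ≤ 360 gives 140k ≤ 360, so k ≤ 2.
k = 2 is achieved by 2 values at 140 and 8 at 0, total 280; add 80 to one value (staying below 140) to reach 360.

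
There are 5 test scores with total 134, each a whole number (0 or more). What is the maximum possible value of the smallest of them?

26

If every one of the 5 were at least 27, the total would be at least 5 × 27 = 135 > 134.
Achievable: 1 of them at 26 and 4 at 27 total 134.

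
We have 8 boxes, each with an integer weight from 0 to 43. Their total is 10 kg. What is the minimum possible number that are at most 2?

5

Each value above 2 is at least 3, contributing at least 3 − 0 = 3 above the floor 0.
The sum exceeds the floor total 0 by 10, so at most ⌊10/3⌋ = 3 exceed 2, and at least 5 are ≤ 2.
Exactly 5 works: 5 values at 0 and 3 at 3 total 9; raise one of the low values by 1 (still ≤ 2) to hit 10.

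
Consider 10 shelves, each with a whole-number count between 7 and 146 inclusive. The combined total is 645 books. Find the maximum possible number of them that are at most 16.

Suppose k of them are at most 16. Those contribute at most 16 each and the rest at most 146 each.
So the total is at most 16k + 146(10 − k) = 1460 − 130k. This must still be ≥ 645, so k ≤ 6.
k = 6 is achieved by 6 values at 16 and 4 at 146, total 680; lower one of the 146's by 35 (still > 16) to reach 645.

6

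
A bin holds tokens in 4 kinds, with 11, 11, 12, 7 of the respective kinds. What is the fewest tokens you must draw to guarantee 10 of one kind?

In the worst case you take as many as possible of each kind without reaching 10: 9 + 9 + 9 + 7 = 34.
The next one must give 10 of some kind, so 34 + 1 = 35.

35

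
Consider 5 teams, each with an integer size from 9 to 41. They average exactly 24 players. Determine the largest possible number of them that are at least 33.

3

The total is 5 × 24 = 120.
With k values at 33 or above and the rest at least 9, the sum is at least 45 + 24k.
Since the sum is 120, we need 24k ≤ 75, i.e. k ≤ 3.
k = 3 is achieved by 3 values at 33 and 2 at 9, total 117; add 3 to one value (staying below 33) to reach 120.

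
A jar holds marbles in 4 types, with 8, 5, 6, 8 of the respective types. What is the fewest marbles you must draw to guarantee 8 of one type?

In the worst case you take as many as possible of each type without reaching 8: 7 + 5 + 6 + 7 = 25.
The next one must give 8 of some type, so 25 + 1 = 26.

26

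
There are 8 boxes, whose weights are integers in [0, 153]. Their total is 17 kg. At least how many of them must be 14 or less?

Each value above 14 is at least 15, contributing at least 15 − 0 = 15 above the floor 0.
The sum exceeds the floor total 0 by 17, so at most ⌊17/15⌋ = 1 exceed 14, and at least 7 are ≤ 14.
Exactly 7 works: 7 values at 0 and 1 at 15 total 15; raise one of the low values by 2 (still ≤ 14) to hit 17.

7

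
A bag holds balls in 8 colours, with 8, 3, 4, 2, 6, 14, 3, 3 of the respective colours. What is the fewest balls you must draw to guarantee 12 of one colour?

41

In the worst case you take as many as possible of each colour without reaching 12: 8 + 3 + 4 + 2 + 6 + 11 + 3 + 3 = 40.
The next one must give 12 of some colour, so 40 + 1 = 41.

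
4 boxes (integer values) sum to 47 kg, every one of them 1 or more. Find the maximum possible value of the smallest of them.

If every one of the 4 were at least 12, the total would be at least 4 × 12 = 48 > 47.
Equality holds with 1 value of 11 and 3 values of 12.

11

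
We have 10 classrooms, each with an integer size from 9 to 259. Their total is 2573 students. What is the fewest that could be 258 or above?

2

Suppose at most 10 − j of them reach 258; then j values are ≤ 257 and the rest ≤ 259.
The total is then ≤ 257·j + 259·(10 − j) = 2590 − 2j. For this to be ≥ 2573 we need j ≤ 8, so at least 10 − 8 = 2 must reach 258.
Exactly 2 works: 2 values at 259 and 8 at 257 total 2574; lower one of the high values by 1 (still ≥ 258) to hit 2573.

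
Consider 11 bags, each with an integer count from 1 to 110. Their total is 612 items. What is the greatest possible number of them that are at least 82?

If k of the values are ≥ 82, the total is ≥ 82k + 1(11 − k).
Setting 82k + 1(11 − k) ≤ 612 gives 81k ≤ 601, so k ≤ 7.
k = 7 is achieved by 7 values at 82 and 4 at 1, total 578; add 34 to one value (staying below 82) to reach 612.

7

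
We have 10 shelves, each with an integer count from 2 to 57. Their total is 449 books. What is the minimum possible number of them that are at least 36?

5

If only k of them are at least 36, the other 10 − k are at most 35, so the total is at most k·57 + (10 − k)·35.
This must reach 449, so k·57 + (10 − k)·35 ≥ 449, giving k ≥ 5.
Exactly 5 works: 5 values at 57 and 5 at 35 total 460; lower one of the high values by 11 (still ≥ 36) to hit 449.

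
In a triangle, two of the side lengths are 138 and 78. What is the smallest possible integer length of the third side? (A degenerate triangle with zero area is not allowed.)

The third side must exceed |138 − 78| = 60.
The smallest integer above 60 is 61.

61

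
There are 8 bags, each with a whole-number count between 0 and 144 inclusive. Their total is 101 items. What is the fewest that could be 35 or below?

If only k of them are at most 35, the other 8 − k are at least 36, so the total is at least (8 − k)·36 + k·0.
This is ≤ 101, so (8 − k)·36 + 0k ≤ 101, which gives k ≥ 6.
Exactly 6 works: 6 values at 0 and 2 at 36 total 72; raise one of the low values by 29 (still ≤ 35) to hit 101.

6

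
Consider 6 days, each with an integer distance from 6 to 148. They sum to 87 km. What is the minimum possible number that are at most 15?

1

Let j be the number exceeding 15. Then the total is ≥ 16·j + 6·(6 − j) = 36 + 10j.
So 10j ≤ 51 and j ≤ 5; hence at least 6 − 5 = 1 are ≤ 15.
Exactly 1 works: 1 value at 6 and 5 at 16 total 86; raise one of the low values by 1 (still ≤ 15) to hit 87.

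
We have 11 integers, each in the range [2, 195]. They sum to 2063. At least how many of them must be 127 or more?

10

Suppose at most 11 − j of them reach 127; then j values are ≤ 126 and the rest ≤ 195.
The total is then ≤ 126·j + 195·(11 − j) = 2145 − 69j. For this to be ≥ 2063 we need j ≤ 1, so at least 11 − 1 = 10 must reach 127.
Exactly 10 works: 10 values at 195 and 1 at 126 total 2076; lower one of the high values by 13 (still ≥ 127) to hit 2063.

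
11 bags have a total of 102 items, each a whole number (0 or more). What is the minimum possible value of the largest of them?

10

The average is 102/11 > 9, so not all 11 can be 9 or less; the largest is ≥ 10.
Achievable: 3 of them at 10 and 8 at 9 total 102.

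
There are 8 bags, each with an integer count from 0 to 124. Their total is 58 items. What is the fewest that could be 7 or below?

1

Let j be the number exceeding 7. Then the total is ≥ 8·j + 0·(8 − j) = 0 + 8j.
So 8j ≤ 58 and j ≤ 7; hence at least 8 − 7 = 1 are ≤ 7.
Exactly 1 works: 1 value at 0 and 7 at 8 total 56; raise one of the low values by 2 (still ≤ 7) to hit 58.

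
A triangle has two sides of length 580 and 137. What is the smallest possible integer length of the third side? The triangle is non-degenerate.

444

The third side must exceed |580 − 137| = 443.
The smallest integer above 443 is 444.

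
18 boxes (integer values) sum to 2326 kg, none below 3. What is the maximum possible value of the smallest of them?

129

The 18 values sum to 2326, so their minimum is at most ⌊2326/18⌋ = 129.
Equality holds with 14 values of 129 and 4 values of 130.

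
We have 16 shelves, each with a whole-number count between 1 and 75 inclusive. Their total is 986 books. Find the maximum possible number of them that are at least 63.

15

Suppose k of them are at least 63. Those contribute at least 63 each and the other 16 − k at least 1 each.
So the total is at least 63k + 1(16 − k) = 16 + 62k. This must be ≤ 986, giving k ≤ 15.
k = 15 is achieved by 15 values at 63 and 1 at 1, total 946; add 40 to one value (staying below 63) to reach 986.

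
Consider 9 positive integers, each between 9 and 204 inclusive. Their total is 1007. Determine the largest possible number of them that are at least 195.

4

If k of the values are ≥ 195, the total is ≥ 195k + 9(9 − k).
Setting 195k + 9(9 − k) ≤ 1007 gives 186k ≤ 926, so k ≤ 4.
k = 4 is achieved by 4 values at 195 and 5 at 9, total 825; add 182 to one value (staying below 195) to reach 1007.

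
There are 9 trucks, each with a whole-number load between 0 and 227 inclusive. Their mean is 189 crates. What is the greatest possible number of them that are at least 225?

The total is 9 × 189 = 1701.
If k of the values are ≥ 225, the total is ≥ 225k + 0(9 − k).
Setting 225k + 0(9 − k) ≤ 1701 gives 225k ≤ 1701, so k ≤ 7.
k = 7 is achieved by 7 values at 225 and 2 at 0, total 1575; add 126 to one value (staying below 225) to reach 1701.

7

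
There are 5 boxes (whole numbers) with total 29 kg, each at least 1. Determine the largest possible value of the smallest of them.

The average is 29/5 < 6, so some value is ≤ 5.
Equality holds with 1 value of 5 and 4 values of 6.

5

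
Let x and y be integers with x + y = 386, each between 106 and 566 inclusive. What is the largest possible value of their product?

With x + y fixed, xy peaks when the two are closest together.
Taking x = 193 and y = 193 (both in [106, 566]) gives xy = 37249.

37249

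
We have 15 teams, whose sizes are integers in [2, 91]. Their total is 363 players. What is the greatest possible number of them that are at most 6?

11

Suppose k of them are at most 6. Those contribute at most 6 each and the rest at most 91 each.
So the total is at most 6k + 91(15 − k) = 1365 − 85k. This must still be ≥ 363, so k ≤ 11.
k = 11 is achieved by 11 values at 6 and 4 at 91, total 430; lower one of the 91's by 67 (still > 6) to reach 363.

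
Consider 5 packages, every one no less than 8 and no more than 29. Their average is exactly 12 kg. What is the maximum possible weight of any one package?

28

Maximizing one value means minimizing the remaining 4.
The total is 5 × 12 = 60.
The other 4 contribute at least 4 × 8 = 32, leaving at most 60 − 32 = 28.
Since 28 ≤ 29, this is achievable: one at 28 and 4 at 8.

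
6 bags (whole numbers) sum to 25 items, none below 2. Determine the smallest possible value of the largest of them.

If every one of the 6 were at most 4, the total would be at most 6 × 4 = 24 < 25.
Taking 5 copies of 4 and 1 copy of 5 gives exactly 25, so 5 is attained.

5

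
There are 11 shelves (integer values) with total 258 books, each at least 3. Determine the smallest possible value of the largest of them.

24

If every one of the 11 were at most 23, the total would be at most 11 × 23 = 253 < 258.
Achievable: 5 of them at 24 and 6 at 23 total 258.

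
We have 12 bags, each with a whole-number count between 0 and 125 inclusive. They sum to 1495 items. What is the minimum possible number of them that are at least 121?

Suppose at most 12 − j of them reach 121; then j values are ≤ 120 and the rest ≤ 125.
The total is then ≤ 120·j + 125·(12 − j) = 1500 − 5j. For this to be ≥ 1495 we need j ≤ 1, so at least 12 − 1 = 11 must reach 121.
Exactly 11 works: 11 values at 125 and 1 at 120 total 1495.

11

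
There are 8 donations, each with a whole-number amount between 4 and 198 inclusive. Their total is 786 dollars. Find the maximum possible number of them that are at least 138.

5

With k values at 138 or above and the rest at least 4, the sum is at least 32 + 134k.
Since the sum is 786, we need 134k ≤ 754, i.e. k ≤ 5.
k = 5 is achieved by 5 values at 138 and 3 at 4, total 702; add 84 to one value (staying below 138) to reach 786.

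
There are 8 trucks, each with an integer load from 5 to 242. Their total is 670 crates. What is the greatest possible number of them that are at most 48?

Suppose k of them are at most 48. Those contribute at most 48 each and the rest at most 242 each.
So the total is at most 48k + 242(8 − k) = 1936 − 194k. This must still be ≥ 670, so k ≤ 6.
k = 6 is achieved by 6 values at 48 and 2 at 242, total 772; lower one of the 242's by 102 (still > 48) to reach 670.

6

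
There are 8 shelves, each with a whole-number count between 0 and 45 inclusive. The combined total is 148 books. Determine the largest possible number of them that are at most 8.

Suppose k of them are at most 8. Those contribute at most 8 each and the rest at most 45 each.
So the total is at most 8k + 45(8 − k) = 360 − 37k. This must still be ≥ 148, so k ≤ 5.
k = 5 is achieved by 5 values at 8 and 3 at 45, total 175; lower one of the 45's by 27 (still > 8) to reach 148.

5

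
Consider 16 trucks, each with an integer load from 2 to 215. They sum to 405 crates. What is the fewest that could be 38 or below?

6

If only k of them are at most 38, the other 16 − k are at least 39, so the total is at least (16 − k)·39 + k·2.
This is ≤ 405, so (16 − k)·39 + 2k ≤ 405, which gives k ≥ 6.
Exactly 6 works: 6 values at 2 and 10 at 39 total 402; raise one of the low values by 3 (still ≤ 38) to hit 405.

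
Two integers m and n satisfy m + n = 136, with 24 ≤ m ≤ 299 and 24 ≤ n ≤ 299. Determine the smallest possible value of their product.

Since m + n is fixed, pushing one of them to its bound minimizes the product.
The extreme feasible split is m = 24, n = 112, giving mn = 2688.

2688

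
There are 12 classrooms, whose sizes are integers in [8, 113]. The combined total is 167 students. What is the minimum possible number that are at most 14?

If only k of them are at most 14, the other 12 − k are at least 15, so the total is at least (12 − k)·15 + k·8.
This is ≤ 167, so (12 − k)·15 + 8k ≤ 167, which gives k ≥ 2.
Exactly 2 works: 2 values at 8 and 10 at 15 total 166; raise one of the low values by 1 (still ≤ 14) to hit 167.

2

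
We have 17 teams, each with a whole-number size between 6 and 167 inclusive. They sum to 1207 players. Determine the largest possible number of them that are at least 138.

8

If k of the values are ≥ 138, the total is ≥ 138k + 6(17 − k).
Setting 138k + 6(17 − k) ≤ 1207 gives 132k ≤ 1105, so k ≤ 8.
k = 8 is achieved by 8 values at 138 and 9 at 6, total 1158; add 49 to one value (staying below 138) to reach 1207.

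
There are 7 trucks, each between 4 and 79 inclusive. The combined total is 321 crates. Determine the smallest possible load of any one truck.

4

Minimizing one value means maximizing the remaining 6.
The other 6 can take up 6 × 79 = 474 ≥ 321 − 4, so one truck can sit at its floor of 4.
Achievable: one at 4 and the other 6 totalling 317, which fits since 6 × 4 ≤ 317 ≤ 6 × 79.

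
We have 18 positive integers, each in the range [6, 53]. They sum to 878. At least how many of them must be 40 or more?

Each value short of 40 is at most 39, costing at least 53 − 39 = 14 against the maximum total of 954.
We can afford to lose at most 954 − 878 = 76, so at most ⌊76/14⌋ = 5 fall short, and at least 13 are ≥ 40.
Exactly 13 works: 13 values at 53 and 5 at 39 total 884; lower one of the high values by 6 (still ≥ 40) to hit 878.

13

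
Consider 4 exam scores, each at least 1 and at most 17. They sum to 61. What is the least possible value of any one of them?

Minimizing one value means maximizing the remaining 3.
The other 3 contribute at most 3 × 17 = 51, leaving at least 61 − 51 = 10.
Since 10 ≥ 1, this is achievable: one at 10 and 3 at 17.

10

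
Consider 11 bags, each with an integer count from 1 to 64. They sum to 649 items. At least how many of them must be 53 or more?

If only k of them are at least 53, the other 11 − k are at most 52, so the total is at most k·64 + (11 − k)·52.
This must reach 649, so k·64 + (11 − k)·52 ≥ 649, giving k ≥ 7.
Exactly 7 works: 7 values at 64 and 4 at 52 total 656; lower one of the high values by 7 (still ≥ 53) to hit 649.

7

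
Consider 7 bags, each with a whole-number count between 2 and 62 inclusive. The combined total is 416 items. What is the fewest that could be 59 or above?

3

Suppose at most 7 − j of them reach 59; then j values are ≤ 58 and the rest ≤ 62.
The total is then ≤ 58·j + 62·(7 − j) = 434 − 4j. For this to be ≥ 416 we need j ≤ 4, so at least 7 − 4 = 3 must reach 59.
Exactly 3 works: 3 values at 62 and 4 at 58 total 418; lower one of the high values by 2 (still ≥ 59) to hit 416.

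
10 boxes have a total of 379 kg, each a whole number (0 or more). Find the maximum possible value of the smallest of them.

The 10 values sum to 379, so their minimum is at most ⌊379/10⌋ = 37.
Achievable: 1 of them at 37 and 9 at 38 total 379.

37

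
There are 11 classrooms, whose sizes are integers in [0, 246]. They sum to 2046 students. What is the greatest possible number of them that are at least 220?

Suppose k of them are at least 220. Those contribute at least 220 each and the other 11 − k at least 0 each.
So the total is at least 220k + 0(11 − k) = 0 + 220k. This must be ≤ 2046, giving k ≤ 9.
k = 9 is achieved by 9 values at 220 and 2 at 0, total 1980; add 66 to one value (staying below 220) to reach 2046.

9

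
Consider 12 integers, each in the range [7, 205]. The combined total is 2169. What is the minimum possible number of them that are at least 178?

2

If only k of them are at least 178, the other 12 − k are at most 177, so the total is at most k·205 + (12 − k)·177.
This must reach 2169, so k·205 + (12 − k)·177 ≥ 2169, giving k ≥ 2.
Exactly 2 works: 2 values at 205 and 10 at 177 total 2180; lower one of the high values by 11 (still ≥ 178) to hit 2169.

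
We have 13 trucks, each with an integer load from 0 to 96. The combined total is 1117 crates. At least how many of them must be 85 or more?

3

If only k of them are at least 85, the other 13 − k are at most 84, so the total is at most k·96 + (13 − k)·84.
This must reach 1117, so k·96 + (13 − k)·84 ≥ 1117, giving k ≥ 3.
Exactly 3 works: 3 values at 96 and 10 at 84 total 1128; lower one of the high values by 11 (still ≥ 85) to hit 1117.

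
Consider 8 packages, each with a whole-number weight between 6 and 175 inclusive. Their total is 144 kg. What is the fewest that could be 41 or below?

6

Each value above 41 is at least 42, contributing at least 42 − 6 = 36 above the floor 6.
The sum exceeds the floor total 48 by 96, so at most ⌊96/36⌋ = 2 exceed 41, and at least 6 are ≤ 41.
Exactly 6 works: 6 values at 6 and 2 at 42 total 120; raise one of the low values by 24 (still ≤ 41) to hit 144.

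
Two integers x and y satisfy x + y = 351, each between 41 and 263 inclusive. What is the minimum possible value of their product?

Since x + y is fixed, pushing one of them to its bound minimizes the product.
At the endpoint x = 88, y = 351 − 88 = 263, so xy = 88 × 263 = 23144.

23144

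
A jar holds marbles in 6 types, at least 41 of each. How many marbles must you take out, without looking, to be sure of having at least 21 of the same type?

121

You could draw 20 of every type without reaching 21 of any — 120 in all.
One more forces 21 of some type, so 120 + 1 = 121.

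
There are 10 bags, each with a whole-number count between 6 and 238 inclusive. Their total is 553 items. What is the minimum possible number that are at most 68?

3

Let j be the number exceeding 68. Then the total is ≥ 69·j + 6·(10 − j) = 60 + 63j.
So 63j ≤ 493 and j ≤ 7; hence at least 10 − 7 = 3 are ≤ 68.
Exactly 3 works: 3 values at 6 and 7 at 69 total 501; raise one of the low values by 52 (still ≤ 68) to hit 553.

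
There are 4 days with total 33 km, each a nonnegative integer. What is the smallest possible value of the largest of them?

9

The 4 values sum to 33, so their maximum is at least ⌈33/4⌉ = 9.
Equality holds with 1 value of 9 and 3 values of 8.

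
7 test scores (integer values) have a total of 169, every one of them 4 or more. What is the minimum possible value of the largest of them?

25

Some value must be at least ⌈169/7⌉ = 25, since 7 × 24 = 168 < 169.
Equality holds with 1 value of 25 and 6 values of 24.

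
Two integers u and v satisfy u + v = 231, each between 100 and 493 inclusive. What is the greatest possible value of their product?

13340

For a fixed sum, the product uv is largest when u and v are as close as possible.
Taking u = 115 and v = 116 (both in [100, 493]) gives uv = 13340.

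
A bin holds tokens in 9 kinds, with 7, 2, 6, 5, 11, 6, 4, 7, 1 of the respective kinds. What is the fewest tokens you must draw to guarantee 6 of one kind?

38

In the worst case you take as many as possible of each kind without reaching 6: 5 + 2 + 5 + 5 + 5 + 5 + 4 + 5 + 1 = 37.
The next one must give 6 of some kind, so 37 + 1 = 38.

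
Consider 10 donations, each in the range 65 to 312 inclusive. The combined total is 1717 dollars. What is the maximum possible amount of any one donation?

Maximizing one value means minimizing the remaining 9.
The other 9 contribute at least 9 × 65 = 585, leaving at most 1717 − 585 = 1132.
But each donation is capped at 312, so the maximum is 312.
Achievable: one at 312 and the other 9 totalling 1405, which fits since 9 × 65 ≤ 1405 ≤ 9 × 312.

312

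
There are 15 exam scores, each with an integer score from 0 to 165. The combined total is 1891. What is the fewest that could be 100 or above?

Each value short of 100 is at most 99, costing at least 165 − 99 = 66 against the maximum total of 2475.
We can afford to lose at most 2475 − 1891 = 584, so at most ⌊584/66⌋ = 8 fall short, and at least 7 are ≥ 100.
Exactly 7 works: 7 values at 165 and 8 at 99 total 1947; lower one of the high values by 56 (still ≥ 100) to hit 1891.

7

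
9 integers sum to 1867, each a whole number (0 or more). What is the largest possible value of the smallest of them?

The average is 1867/9 < 208, so some value is ≤ 207.
Taking 5 copies of 207 and 4 copies of 208 gives exactly 1867, so 207 is attained.

207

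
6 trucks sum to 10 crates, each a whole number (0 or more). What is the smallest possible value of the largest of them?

2

Some value must be at least ⌈10/6⌉ = 2, since 6 × 1 = 6 < 10.
Equality holds with 4 values of 2 and 2 values of 1.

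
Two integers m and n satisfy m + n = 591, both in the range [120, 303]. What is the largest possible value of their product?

For a fixed sum, the product mn is largest when m and n are as close as possible.
Taking m = 295 and n = 296 (both in [120, 303]) gives mn = 87320.

87320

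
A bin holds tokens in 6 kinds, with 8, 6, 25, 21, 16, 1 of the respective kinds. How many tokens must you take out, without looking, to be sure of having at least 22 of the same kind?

74

In the worst case you take as many as possible of each kind without reaching 22: 8 + 6 + 21 + 21 + 16 + 1 = 73.
The next one must give 22 of some kind, so 73 + 1 = 74.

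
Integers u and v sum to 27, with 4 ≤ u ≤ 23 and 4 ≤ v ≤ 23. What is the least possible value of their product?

Since u + v is fixed, pushing one of them to its bound minimizes the product.
At the endpoint u = 4, v = 27 − 4 = 23, so uv = 4 × 23 = 92.

92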